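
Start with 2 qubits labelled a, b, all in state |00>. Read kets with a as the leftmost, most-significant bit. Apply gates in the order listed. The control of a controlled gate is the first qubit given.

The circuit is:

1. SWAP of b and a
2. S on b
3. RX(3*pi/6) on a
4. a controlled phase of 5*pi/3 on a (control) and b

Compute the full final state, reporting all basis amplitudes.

After the circuit, the state carries amplitude sqrt(2)/2 on |00>, 0 on |01>, -sqrt(2)*I/2 on |10>, 0 on |11>.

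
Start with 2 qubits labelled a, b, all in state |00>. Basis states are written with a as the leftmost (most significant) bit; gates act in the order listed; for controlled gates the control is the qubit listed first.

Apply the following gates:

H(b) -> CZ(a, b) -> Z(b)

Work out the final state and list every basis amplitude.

The resulting statevector has amplitude sqrt(2)/2 on |00>, -sqrt(2)/2 on |01>, 0 on |10>, 0 on |11>.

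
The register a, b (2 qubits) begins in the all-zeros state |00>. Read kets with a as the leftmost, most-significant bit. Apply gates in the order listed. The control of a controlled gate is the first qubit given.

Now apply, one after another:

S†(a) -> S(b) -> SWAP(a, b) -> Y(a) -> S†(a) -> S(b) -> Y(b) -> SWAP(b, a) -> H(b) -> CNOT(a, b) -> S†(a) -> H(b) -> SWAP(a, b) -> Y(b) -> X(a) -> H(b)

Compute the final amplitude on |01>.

|01> carries amplitude sqrt(2)*I/2 in the final state.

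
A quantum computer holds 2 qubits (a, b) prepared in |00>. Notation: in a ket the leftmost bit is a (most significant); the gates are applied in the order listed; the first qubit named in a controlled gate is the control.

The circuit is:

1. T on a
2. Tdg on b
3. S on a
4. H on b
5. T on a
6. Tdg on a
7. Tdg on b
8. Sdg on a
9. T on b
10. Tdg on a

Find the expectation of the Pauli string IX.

In the final state, IX has expectation 1.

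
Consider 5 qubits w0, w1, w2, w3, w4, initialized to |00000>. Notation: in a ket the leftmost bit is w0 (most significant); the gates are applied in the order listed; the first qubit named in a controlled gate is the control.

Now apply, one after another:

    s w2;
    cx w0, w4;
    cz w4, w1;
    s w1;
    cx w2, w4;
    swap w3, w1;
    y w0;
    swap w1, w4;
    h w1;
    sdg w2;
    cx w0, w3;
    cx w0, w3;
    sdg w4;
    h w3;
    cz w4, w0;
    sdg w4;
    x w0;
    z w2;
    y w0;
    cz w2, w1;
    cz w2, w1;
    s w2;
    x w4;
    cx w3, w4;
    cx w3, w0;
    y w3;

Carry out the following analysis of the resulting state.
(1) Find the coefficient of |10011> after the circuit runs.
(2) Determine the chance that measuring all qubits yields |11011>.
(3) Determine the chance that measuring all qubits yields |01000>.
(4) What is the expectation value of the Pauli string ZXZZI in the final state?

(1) The amplitude on |10011> is -I/2. Key observation: gates 11-12 undo each other exactly, leaving only the rest of the circuit to track.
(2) The probability of measuring |11011> is 1/4.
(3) A full measurement returns |01000> with probability 1/4.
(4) The expectation value of ZXZZI is 1.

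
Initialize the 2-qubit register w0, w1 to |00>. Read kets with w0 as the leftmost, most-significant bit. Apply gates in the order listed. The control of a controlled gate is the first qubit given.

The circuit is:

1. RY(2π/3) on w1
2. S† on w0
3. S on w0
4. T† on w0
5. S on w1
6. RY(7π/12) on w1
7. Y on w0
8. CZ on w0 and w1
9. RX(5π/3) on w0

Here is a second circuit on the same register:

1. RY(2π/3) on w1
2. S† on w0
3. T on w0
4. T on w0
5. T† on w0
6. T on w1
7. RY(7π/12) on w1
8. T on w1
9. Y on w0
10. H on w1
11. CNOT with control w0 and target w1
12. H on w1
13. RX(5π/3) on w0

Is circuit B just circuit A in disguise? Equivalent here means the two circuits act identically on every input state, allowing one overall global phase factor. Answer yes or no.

No, they are not equivalent — no single phase factor reconciles the two unitaries.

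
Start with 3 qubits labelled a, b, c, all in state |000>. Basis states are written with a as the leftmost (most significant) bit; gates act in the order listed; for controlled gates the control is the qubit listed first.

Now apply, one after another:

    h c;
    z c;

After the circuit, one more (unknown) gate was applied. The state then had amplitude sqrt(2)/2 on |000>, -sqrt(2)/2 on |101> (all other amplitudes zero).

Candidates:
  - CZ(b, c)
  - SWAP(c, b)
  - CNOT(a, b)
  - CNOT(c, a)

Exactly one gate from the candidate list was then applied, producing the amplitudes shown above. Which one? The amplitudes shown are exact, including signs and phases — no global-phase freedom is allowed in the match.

The applied gate was CNOT(c, a).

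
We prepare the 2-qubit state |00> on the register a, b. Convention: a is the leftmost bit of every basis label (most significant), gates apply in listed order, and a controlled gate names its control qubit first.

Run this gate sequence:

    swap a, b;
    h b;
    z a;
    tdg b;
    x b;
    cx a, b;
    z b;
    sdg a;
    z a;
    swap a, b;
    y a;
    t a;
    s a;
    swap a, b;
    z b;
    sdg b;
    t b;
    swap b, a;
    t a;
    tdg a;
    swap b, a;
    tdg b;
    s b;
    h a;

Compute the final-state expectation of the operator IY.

The expectation value of IY is -1. Key observation: gates 16-23 undo each other exactly, leaving only the rest of the circuit to track.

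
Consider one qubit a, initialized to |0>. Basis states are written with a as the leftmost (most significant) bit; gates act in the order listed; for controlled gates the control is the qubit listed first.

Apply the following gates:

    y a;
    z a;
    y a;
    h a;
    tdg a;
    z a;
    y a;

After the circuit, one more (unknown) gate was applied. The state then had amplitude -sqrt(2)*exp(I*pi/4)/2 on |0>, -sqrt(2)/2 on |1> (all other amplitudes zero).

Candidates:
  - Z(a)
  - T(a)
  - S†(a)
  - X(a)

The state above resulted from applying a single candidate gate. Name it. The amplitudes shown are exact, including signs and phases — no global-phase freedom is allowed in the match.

The applied gate was S†(a).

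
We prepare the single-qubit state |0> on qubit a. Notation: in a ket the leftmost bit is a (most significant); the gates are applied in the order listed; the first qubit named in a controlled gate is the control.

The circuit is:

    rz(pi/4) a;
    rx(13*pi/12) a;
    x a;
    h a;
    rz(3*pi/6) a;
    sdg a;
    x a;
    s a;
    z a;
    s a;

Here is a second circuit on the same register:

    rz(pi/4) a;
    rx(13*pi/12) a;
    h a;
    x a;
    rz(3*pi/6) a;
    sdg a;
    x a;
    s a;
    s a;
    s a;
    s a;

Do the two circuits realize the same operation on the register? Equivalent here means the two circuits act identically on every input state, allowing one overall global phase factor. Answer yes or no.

No, they are not equivalent — no single phase factor reconciles the two unitaries.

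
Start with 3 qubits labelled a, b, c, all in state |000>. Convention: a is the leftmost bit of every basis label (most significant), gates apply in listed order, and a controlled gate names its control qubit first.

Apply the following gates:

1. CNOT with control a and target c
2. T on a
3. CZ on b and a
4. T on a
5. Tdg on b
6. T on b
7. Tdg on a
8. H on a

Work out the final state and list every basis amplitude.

After the circuit, the state carries amplitude sqrt(2)/2 on |000>, sqrt(2)/2 on |100>, and 0 on every other basis state.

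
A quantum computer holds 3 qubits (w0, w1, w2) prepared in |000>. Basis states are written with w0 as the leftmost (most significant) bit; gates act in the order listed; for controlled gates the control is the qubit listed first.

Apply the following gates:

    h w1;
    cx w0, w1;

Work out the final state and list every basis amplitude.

The final amplitudes are sqrt(2)/2 on |000>, sqrt(2)/2 on |010>, and 0 on every other basis state.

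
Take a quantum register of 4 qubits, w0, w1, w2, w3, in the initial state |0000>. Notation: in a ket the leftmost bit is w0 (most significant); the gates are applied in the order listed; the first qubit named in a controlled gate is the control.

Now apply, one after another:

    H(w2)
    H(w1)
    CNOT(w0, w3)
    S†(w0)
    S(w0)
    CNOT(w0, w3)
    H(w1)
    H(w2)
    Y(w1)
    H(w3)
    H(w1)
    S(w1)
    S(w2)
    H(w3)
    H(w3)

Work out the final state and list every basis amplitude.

The resulting statevector has amplitude I/2 on |0000>, I/2 on |0001>, 1/2 on |0100>, 1/2 on |0101>, and 0 on every other basis state. Key observation: the block from step 1 through step 8 cancels to the identity and can be dropped.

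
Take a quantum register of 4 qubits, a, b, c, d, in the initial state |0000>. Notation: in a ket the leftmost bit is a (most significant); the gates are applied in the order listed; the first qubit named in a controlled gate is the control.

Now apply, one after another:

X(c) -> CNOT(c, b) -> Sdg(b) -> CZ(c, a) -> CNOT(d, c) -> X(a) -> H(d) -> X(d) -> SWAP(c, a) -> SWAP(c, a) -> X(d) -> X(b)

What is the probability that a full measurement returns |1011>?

Outcome |1011> occurs with probability 1/2. Key observation: gates 8-11 undo each other exactly, leaving only the rest of the circuit to track.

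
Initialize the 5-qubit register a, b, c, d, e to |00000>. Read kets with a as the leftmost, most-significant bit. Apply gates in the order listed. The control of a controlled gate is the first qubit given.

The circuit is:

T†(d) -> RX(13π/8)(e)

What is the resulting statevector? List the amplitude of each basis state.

After the circuit, the state carries amplitude -cos(3*pi/16) on |00000>, -I*sin(3*pi/16) on |00001>, and 0 on every other basis state.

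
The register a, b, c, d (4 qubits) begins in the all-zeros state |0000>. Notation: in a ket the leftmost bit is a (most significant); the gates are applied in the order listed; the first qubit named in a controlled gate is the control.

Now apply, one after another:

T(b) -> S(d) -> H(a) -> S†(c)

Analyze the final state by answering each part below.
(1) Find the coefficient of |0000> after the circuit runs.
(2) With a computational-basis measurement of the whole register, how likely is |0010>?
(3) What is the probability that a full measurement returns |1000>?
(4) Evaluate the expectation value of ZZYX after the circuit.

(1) The final state's coefficient on |0000> equals sqrt(2)/2.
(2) Outcome |0010> occurs with probability 0.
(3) Outcome |1000> occurs with probability 1/2.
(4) The observable ZZYX averages to 0.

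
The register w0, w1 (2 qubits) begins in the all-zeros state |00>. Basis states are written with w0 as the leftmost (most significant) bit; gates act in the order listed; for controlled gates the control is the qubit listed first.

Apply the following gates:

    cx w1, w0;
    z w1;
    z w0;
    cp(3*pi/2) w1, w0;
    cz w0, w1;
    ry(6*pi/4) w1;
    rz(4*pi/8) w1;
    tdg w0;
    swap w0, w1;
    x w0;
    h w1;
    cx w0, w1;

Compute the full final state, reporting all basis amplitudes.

The final amplitudes are exp(I*pi/4)/2 on |00>, exp(I*pi/4)/2 on |01>, exp(3*I*pi/4)/2 on |10>, exp(3*I*pi/4)/2 on |11>.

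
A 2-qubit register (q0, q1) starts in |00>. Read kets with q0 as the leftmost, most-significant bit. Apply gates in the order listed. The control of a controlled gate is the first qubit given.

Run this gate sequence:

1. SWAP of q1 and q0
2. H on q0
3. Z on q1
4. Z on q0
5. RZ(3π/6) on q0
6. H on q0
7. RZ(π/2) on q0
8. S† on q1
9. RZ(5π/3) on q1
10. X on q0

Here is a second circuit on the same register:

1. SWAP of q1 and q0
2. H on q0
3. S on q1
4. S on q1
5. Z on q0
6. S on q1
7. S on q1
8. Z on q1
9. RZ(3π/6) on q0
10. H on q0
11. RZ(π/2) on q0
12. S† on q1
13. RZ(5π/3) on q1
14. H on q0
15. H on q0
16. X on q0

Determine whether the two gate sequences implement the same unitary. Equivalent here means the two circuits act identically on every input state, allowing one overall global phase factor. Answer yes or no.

Yes — the two circuits implement the same unitary up to a global phase.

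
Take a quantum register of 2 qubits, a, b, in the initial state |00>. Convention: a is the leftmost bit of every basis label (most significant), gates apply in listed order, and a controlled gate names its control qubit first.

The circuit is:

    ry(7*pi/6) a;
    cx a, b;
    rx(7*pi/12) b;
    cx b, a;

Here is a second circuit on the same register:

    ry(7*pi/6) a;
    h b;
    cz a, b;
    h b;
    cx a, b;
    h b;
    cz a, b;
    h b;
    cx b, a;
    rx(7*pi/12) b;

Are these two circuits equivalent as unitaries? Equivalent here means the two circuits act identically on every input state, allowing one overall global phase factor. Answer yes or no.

No: there is an input state on which the two circuits produce genuinely different outputs (not merely differing by a phase).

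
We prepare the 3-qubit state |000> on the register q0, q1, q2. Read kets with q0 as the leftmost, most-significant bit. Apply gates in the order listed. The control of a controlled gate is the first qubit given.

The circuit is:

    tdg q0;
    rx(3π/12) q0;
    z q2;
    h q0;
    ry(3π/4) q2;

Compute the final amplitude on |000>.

The final state's coefficient on |000> equals 1/4 - sqrt(2)*I/4 + I/4.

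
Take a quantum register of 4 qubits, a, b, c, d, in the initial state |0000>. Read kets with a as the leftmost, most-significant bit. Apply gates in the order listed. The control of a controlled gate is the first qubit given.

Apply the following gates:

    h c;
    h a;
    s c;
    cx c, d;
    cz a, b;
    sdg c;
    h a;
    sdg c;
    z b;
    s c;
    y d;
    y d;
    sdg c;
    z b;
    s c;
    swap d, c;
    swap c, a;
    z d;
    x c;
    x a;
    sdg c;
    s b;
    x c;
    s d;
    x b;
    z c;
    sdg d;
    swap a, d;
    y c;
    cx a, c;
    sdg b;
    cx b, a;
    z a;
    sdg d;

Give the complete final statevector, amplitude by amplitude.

The resulting statevector has amplitude sqrt(2)*I/2 on |0100>, sqrt(2)/2 on |1111>, and 0 on every other basis state. Key observation: the block from step 8 through step 15 cancels to the identity and can be dropped.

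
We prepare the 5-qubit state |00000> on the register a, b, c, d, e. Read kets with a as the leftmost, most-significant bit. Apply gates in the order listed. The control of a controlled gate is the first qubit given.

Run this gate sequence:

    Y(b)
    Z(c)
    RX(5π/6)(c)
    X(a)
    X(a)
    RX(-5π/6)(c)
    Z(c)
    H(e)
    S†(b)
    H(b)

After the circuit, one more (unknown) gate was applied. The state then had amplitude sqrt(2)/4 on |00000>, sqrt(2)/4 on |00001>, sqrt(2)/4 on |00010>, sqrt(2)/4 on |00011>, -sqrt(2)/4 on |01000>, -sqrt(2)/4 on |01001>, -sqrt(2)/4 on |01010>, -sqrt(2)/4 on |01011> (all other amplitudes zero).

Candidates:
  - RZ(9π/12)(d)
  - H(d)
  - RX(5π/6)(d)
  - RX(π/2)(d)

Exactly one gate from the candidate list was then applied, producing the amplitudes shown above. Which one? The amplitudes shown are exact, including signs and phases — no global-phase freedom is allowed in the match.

The applied gate was H(d).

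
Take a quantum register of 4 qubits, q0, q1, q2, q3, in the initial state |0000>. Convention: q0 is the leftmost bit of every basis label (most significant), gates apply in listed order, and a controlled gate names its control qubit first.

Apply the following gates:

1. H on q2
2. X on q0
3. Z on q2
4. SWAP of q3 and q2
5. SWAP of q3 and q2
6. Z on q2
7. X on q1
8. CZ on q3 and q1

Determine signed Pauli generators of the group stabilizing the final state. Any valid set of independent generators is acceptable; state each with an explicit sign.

The stabilizer group can be generated by +IIXI, -ZIII, -IZII, +IIIZ, among other valid generating sets. Key observation: steps 3-6 multiply out to the identity, so the circuit reduces to the remaining gates.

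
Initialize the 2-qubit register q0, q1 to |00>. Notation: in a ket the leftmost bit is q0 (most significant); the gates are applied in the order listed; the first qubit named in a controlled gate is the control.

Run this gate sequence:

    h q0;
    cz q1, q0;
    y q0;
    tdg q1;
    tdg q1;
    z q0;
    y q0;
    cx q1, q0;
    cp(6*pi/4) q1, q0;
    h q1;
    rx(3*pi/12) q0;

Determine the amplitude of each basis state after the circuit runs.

The resulting statevector has amplitude -sqrt(sqrt(2) + 2)/4 - I*sqrt(2 - sqrt(2))/4 on |00>, -sqrt(sqrt(2) + 2)/4 - I*sqrt(2 - sqrt(2))/4 on |01>, sqrt(sqrt(2) + 2)/4 + I*sqrt(2 - sqrt(2))/4 on |10>, sqrt(sqrt(2) + 2)/4 + I*sqrt(2 - sqrt(2))/4 on |11>.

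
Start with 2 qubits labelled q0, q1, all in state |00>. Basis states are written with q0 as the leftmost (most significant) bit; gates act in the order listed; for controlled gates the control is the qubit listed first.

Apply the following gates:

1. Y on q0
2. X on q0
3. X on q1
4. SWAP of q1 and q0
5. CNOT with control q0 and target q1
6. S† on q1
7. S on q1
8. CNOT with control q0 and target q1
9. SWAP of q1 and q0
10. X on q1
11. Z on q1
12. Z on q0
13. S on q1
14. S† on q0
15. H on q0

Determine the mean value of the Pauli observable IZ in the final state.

The observable IZ averages to 1. Key observation: the block from step 3 through step 10 cancels to the identity and can be dropped.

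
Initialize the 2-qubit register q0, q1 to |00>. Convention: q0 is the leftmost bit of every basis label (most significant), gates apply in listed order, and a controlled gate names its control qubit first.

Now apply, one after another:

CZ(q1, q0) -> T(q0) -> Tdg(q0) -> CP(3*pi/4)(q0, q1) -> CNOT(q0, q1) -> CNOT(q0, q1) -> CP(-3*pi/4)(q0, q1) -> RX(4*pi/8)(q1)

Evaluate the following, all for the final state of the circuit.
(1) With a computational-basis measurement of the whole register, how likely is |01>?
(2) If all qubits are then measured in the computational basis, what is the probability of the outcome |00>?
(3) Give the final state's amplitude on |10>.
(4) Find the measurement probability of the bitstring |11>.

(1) A full measurement returns |01> with probability 1/2. Key observation: gates 4-7 undo each other exactly, leaving only the rest of the circuit to track.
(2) Outcome |00> occurs with probability 1/2.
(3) The amplitude on |10> is 0.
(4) The probability of measuring |11> is 0.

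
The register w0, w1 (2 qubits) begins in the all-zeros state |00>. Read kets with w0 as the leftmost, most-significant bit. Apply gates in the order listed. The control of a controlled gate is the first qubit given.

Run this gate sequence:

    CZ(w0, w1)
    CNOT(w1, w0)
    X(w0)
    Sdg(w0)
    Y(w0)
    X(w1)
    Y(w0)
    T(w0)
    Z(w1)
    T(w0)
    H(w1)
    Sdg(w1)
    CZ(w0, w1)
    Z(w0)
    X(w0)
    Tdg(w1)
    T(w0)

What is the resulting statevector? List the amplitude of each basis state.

The resulting statevector has amplitude sqrt(2)/2 on |00>, -sqrt(2)*exp(I*pi/4)/2 on |01>, 0 on |10>, 0 on |11>.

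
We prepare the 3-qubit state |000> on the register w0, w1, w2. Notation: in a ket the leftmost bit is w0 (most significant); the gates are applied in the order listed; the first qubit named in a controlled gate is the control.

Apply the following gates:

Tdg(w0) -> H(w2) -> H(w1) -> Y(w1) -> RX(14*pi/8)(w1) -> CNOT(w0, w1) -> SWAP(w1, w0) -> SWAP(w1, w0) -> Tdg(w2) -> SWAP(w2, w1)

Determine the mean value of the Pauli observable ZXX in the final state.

The observable ZXX averages to -sqrt(2)/2. Key observation: gates 7-8 undo each other exactly, leaving only the rest of the circuit to track.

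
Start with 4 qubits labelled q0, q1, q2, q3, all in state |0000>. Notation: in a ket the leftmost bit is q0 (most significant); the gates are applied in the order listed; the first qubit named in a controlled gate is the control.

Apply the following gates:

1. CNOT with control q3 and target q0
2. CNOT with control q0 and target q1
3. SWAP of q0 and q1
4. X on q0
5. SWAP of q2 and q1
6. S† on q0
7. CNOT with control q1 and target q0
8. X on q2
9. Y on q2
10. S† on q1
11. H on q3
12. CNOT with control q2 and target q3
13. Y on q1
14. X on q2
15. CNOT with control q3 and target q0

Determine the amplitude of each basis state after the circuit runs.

After the circuit, the state carries amplitude -sqrt(2)*I/2 on |0111>, -sqrt(2)*I/2 on |1110>, and 0 on every other basis state.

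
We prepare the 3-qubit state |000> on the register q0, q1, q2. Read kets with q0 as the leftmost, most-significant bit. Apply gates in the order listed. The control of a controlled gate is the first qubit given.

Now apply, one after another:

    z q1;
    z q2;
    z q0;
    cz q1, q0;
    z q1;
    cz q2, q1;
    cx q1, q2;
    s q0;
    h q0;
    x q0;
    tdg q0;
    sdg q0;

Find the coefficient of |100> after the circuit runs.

The final state's coefficient on |100> equals -sqrt(2)*exp(I*pi/4)/2.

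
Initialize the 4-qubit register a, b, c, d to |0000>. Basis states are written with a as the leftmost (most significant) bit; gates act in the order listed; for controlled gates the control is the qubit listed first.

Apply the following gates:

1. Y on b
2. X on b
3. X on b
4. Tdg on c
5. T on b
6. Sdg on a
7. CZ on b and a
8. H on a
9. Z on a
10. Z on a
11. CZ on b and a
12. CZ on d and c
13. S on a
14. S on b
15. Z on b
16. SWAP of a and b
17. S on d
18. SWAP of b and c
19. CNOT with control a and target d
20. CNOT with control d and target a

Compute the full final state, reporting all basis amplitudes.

The final amplitudes are sqrt(2)*exp(I*pi/4)/2 on |0001>, -sqrt(2)*exp(3*I*pi/4)/2 on |0011>, and 0 on every other basis state.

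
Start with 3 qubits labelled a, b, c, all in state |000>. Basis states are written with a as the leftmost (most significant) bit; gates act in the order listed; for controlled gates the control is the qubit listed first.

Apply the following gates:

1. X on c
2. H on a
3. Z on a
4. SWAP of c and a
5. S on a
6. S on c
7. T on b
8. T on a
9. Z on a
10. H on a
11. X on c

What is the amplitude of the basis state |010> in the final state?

|010> carries amplitude 0 in the final state.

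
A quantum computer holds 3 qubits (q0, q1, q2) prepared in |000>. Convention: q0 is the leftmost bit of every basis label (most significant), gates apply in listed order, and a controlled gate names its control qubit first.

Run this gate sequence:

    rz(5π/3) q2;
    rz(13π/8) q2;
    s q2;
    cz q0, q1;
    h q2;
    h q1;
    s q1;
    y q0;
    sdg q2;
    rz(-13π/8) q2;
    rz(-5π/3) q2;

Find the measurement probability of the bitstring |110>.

A full measurement returns |110> with probability 1/4.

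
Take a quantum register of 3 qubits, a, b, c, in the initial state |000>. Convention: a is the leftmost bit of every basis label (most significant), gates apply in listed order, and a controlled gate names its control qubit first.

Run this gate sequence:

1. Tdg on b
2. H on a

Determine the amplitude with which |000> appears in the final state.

The amplitude on |000> is sqrt(2)/2.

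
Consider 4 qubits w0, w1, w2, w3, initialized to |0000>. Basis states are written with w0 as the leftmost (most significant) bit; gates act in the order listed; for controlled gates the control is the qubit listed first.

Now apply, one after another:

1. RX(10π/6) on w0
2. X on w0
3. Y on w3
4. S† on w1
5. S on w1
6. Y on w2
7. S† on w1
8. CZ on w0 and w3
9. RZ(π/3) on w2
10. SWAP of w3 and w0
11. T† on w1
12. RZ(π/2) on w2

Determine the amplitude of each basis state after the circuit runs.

After the circuit, the state carries amplitude exp(11*I*pi/12)/2 on |1010>, -sqrt(3)*exp(5*I*pi/12)/2 on |1011>, and 0 on every other basis state.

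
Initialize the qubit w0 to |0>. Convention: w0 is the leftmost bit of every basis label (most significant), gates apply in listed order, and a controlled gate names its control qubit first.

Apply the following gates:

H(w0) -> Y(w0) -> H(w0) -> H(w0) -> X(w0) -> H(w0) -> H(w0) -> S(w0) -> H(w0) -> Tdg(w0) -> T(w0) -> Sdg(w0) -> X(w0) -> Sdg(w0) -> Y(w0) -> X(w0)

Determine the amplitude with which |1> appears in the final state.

|1> carries amplitude -1/2 - I/2 in the final state. Key observation: gates 3-4 undo each other exactly, leaving only the rest of the circuit to track.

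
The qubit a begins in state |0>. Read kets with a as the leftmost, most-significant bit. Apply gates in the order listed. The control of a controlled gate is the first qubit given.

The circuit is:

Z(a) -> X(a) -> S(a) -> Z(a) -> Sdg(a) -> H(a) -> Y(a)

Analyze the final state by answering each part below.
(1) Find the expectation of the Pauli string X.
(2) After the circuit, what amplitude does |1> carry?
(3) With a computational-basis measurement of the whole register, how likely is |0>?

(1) The observable X averages to 1.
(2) The final state's coefficient on |1> equals -sqrt(2)*I/2.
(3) The probability of measuring |0> is 1/2.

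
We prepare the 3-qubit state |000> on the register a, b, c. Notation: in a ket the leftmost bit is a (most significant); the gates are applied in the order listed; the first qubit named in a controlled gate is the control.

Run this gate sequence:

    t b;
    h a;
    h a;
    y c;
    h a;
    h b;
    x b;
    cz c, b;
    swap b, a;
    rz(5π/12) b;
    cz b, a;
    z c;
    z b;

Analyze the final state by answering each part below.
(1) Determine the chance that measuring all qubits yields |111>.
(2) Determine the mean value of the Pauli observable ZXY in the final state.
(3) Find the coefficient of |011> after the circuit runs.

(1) A full measurement returns |111> with probability 1/4. Key observation: steps 2-3 multiply out to the identity, so the circuit reduces to the remaining gates.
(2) In the final state, ZXY has expectation 0.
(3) |011> carries amplitude exp(17*I*pi/24)/2 in the final state.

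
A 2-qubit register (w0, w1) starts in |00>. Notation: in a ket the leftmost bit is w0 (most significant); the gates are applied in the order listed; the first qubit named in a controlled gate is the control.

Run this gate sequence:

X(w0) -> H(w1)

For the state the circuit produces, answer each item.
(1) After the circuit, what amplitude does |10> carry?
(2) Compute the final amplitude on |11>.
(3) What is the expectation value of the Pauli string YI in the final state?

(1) |10> carries amplitude sqrt(2)/2 in the final state.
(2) The amplitude on |11> is sqrt(2)/2.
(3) The expectation value of YI is 0.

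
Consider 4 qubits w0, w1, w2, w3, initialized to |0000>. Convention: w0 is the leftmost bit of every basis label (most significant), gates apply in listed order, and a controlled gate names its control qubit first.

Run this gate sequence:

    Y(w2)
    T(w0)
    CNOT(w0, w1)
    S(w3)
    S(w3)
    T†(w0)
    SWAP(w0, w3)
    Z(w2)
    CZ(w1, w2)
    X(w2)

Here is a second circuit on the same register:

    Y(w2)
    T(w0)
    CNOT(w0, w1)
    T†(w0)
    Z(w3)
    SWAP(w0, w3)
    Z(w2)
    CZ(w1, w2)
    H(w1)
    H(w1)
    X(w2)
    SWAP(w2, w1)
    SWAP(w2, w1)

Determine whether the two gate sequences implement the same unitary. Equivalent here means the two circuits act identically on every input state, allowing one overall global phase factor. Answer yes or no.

Yes, they are equivalent — the unitaries differ by at most a global phase.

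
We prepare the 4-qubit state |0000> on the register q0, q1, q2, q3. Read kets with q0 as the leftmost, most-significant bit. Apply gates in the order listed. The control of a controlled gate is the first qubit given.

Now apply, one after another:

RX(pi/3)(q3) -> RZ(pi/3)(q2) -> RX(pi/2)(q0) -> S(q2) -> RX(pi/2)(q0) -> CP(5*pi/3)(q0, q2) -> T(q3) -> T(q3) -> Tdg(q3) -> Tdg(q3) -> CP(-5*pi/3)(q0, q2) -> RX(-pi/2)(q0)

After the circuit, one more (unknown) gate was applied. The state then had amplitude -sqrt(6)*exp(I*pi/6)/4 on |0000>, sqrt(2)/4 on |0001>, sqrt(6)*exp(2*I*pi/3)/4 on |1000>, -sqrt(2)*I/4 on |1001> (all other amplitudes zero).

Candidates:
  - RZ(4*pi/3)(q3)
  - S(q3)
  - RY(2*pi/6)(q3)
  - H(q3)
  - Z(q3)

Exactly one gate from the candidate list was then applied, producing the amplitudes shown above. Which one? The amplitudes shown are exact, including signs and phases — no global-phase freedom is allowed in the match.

The applied gate was RZ(4*pi/3)(q3). Key observation: gates 5-12 undo each other exactly, leaving only the rest of the circuit to track.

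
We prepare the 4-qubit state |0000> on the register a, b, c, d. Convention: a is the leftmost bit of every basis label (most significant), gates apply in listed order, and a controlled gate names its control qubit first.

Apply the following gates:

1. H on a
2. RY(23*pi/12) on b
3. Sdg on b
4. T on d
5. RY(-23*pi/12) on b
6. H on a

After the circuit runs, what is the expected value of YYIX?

In the final state, YYIX has expectation 0.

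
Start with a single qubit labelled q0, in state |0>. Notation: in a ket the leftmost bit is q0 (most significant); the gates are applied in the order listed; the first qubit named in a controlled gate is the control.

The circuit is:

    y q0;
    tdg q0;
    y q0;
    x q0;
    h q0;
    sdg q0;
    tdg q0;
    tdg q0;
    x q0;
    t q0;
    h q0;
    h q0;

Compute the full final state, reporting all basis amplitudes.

After the circuit, the state carries amplitude -sqrt(2)*exp(3*I*pi/4)/2 on |0>, sqrt(2)/2 on |1>.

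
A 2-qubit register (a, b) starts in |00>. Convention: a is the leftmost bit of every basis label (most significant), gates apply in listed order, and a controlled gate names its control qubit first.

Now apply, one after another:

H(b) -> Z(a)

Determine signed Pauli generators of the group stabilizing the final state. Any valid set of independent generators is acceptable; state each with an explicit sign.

The final state is stabilized by the group generated by +IX, +ZI; other independent generating sets are equally valid.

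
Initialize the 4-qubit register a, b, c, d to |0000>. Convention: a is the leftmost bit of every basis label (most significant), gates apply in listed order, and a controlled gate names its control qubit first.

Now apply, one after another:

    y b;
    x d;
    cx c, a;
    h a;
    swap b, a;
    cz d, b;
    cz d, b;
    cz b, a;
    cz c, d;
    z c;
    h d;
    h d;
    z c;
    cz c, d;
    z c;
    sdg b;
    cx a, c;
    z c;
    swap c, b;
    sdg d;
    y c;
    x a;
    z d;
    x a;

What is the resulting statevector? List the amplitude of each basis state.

After the circuit, the state carries amplitude sqrt(2)/2 on |1101>, sqrt(2)*I/2 on |1111>, and 0 on every other basis state. Key observation: steps 10-13 multiply out to the identity, so the circuit reduces to the remaining gates.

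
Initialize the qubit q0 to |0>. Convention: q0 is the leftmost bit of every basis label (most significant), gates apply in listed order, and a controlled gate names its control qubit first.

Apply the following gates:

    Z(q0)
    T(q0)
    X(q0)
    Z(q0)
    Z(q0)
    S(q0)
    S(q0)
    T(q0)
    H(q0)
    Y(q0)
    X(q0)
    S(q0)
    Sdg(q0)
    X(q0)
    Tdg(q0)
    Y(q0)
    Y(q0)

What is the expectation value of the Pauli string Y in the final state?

The expectation value of Y is -sqrt(2)/2.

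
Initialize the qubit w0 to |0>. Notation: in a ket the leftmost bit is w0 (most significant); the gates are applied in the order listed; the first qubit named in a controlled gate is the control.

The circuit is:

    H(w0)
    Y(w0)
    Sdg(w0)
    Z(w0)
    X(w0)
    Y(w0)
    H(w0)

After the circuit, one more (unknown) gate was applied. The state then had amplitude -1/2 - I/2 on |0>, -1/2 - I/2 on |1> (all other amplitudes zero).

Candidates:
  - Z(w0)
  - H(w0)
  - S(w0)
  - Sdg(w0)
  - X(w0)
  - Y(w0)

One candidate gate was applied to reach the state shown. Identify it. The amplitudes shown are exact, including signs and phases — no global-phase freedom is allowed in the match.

It was S(w0) that produced the state shown.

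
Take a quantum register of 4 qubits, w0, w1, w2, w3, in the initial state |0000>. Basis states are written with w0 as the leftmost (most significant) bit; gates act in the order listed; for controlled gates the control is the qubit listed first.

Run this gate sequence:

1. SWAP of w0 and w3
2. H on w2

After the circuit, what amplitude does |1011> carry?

The final state's coefficient on |1011> equals 0.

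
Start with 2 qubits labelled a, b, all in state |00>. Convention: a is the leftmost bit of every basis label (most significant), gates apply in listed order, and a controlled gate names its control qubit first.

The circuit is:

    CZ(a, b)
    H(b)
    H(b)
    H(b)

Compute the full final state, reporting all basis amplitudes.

The resulting statevector has amplitude sqrt(2)/2 on |00>, sqrt(2)/2 on |01>, 0 on |10>, 0 on |11>.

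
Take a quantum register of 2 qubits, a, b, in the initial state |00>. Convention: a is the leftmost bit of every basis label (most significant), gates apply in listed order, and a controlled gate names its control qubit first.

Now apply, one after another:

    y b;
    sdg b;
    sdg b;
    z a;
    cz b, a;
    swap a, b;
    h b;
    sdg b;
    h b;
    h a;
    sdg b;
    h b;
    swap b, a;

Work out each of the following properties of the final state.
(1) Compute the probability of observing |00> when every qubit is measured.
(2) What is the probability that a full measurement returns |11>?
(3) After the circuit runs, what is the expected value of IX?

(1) A full measurement returns |00> with probability 1/2.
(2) A full measurement returns |11> with probability 0.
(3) The observable IX averages to -1.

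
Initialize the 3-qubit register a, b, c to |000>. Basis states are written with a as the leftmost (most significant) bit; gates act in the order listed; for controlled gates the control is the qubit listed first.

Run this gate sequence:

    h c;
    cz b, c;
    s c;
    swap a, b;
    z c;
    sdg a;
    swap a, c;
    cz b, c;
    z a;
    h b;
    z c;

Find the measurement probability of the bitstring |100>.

A full measurement returns |100> with probability 1/4.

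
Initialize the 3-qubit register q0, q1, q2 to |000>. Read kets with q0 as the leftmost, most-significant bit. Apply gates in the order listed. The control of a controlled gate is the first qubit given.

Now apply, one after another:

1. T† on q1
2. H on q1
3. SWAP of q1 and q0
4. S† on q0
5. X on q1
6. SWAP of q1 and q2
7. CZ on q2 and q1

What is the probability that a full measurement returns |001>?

The probability of measuring |001> is 1/2.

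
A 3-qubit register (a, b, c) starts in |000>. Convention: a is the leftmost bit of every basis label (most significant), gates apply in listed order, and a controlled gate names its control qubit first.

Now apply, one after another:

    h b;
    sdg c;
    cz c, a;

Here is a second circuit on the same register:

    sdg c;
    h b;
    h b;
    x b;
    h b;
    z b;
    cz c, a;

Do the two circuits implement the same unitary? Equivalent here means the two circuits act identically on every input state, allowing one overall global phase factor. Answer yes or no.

Yes, they are equivalent — the unitaries differ by at most a global phase.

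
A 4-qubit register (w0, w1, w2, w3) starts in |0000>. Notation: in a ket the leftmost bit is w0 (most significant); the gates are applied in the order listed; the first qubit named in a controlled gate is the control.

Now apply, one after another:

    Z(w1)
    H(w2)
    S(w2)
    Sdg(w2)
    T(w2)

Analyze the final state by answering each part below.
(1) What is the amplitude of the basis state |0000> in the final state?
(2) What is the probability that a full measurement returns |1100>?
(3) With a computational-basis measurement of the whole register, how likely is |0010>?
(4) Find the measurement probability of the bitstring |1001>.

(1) The final state's coefficient on |0000> equals sqrt(2)/2.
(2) Outcome |1100> occurs with probability 0.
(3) The probability of measuring |0010> is 1/2.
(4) The probability of measuring |1001> is 0.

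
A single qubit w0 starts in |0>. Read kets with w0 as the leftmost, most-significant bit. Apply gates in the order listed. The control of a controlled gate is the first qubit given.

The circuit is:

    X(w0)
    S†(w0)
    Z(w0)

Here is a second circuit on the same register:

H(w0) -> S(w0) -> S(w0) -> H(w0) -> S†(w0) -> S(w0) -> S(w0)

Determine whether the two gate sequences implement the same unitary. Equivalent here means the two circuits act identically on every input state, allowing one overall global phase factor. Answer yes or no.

Yes: on every input state the two circuits agree up to one overall phase factor.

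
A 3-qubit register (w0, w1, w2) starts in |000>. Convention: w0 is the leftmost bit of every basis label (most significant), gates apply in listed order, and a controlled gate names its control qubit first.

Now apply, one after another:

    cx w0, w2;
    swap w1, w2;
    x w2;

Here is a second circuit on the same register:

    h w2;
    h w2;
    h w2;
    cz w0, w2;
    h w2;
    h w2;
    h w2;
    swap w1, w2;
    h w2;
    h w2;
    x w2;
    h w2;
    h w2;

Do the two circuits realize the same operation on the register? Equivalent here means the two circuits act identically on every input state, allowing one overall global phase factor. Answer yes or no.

Yes: on every input state the two circuits agree up to one overall phase factor.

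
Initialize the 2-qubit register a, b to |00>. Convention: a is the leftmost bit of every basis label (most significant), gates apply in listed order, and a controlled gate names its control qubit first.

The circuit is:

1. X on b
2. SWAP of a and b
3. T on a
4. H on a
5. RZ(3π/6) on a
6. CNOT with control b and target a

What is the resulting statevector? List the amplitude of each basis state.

The final amplitudes are sqrt(2)/2 on |00>, 0 on |01>, -sqrt(2)*I/2 on |10>, 0 on |11>.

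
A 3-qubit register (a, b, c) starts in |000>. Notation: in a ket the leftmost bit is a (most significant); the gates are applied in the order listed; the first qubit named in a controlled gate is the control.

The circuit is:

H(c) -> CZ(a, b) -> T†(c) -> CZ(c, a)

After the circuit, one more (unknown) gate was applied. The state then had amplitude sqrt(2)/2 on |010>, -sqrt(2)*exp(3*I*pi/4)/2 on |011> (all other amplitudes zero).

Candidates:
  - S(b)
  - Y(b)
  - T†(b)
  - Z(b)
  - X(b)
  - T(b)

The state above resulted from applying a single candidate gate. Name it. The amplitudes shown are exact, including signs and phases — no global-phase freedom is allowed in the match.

The applied gate was X(b).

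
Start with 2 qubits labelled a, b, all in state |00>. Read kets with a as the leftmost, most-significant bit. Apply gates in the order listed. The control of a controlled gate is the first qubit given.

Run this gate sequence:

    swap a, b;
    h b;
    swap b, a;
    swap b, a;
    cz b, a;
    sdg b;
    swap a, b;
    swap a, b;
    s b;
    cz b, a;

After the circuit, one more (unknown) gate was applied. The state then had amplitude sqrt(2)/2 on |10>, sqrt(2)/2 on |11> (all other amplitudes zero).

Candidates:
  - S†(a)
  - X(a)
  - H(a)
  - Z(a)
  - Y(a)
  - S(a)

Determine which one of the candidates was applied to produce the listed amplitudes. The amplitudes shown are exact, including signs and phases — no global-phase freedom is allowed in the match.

The applied gate was X(a). Key observation: gates 5-10 undo each other exactly, leaving only the rest of the circuit to track.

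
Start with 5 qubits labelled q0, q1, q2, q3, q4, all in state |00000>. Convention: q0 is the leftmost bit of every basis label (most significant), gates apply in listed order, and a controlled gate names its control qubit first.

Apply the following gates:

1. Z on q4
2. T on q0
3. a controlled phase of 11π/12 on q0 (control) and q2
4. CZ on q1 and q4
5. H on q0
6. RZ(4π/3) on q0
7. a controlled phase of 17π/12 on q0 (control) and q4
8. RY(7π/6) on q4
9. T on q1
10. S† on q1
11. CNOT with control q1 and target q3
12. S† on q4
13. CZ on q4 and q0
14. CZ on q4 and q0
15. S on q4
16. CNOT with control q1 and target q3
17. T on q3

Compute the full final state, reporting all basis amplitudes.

After the circuit, the state carries amplitude (-1 + sqrt(3))*exp(I*pi/3)/4 on |00000>, (-sqrt(3) - 1)*exp(I*pi/3)/4 on |00001>, -sqrt(3)*exp(2*I*pi/3)/4 + exp(2*I*pi/3)/4 on |10000>, exp(2*I*pi/3)/4 + sqrt(3)*exp(2*I*pi/3)/4 on |10001>, and 0 on every other basis state. Key observation: steps 11-16 multiply out to the identity, so the circuit reduces to the remaining gates.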